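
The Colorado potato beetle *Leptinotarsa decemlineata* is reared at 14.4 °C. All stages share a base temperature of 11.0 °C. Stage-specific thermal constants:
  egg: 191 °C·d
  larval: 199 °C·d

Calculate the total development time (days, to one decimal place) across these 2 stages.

Daily accumulation at 14.4 °C = 14.4 − 11.0 = 3.4 DD/day.
Total K = 191 + 199 = 390 DD.
Total duration = 390 / 3.4 = 114.706 ≈ 114.7 days.

114.7 days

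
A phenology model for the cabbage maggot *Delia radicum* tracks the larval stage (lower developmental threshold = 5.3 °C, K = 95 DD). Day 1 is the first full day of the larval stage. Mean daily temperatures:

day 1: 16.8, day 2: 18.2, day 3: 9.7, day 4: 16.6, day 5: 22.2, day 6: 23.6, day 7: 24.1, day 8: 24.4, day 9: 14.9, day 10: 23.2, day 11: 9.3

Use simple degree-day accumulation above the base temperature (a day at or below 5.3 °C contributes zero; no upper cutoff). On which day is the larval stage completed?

day 8

Daily DD above 5.3 °C: 11.5, 12.9, 4.4, 11.3, 16.9, 18.3, 18.8, 19.1, 9.6, 17.9, 4.0.
Cumulative: 11.5, 24.4, 28.8, 40.1, 57.0, 75.3, 94.1, 113.2, 122.8, 140.7, 144.7.
The total first reaches 95 DD on day 8.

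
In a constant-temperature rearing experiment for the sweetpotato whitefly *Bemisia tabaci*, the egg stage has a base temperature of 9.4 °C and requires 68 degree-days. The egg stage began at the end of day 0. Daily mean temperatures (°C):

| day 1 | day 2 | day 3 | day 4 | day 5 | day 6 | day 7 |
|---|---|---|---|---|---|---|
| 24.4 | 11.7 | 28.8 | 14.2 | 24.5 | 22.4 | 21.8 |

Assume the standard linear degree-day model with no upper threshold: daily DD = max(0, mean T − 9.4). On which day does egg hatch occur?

day 6

Daily DD above 9.4 °C: 15.0, 2.3, 19.4, 4.8, 15.1, 13.0, 12.4.
Cumulative: 15.0, 17.3, 36.7, 41.5, 56.6, 69.6, 82.0.
The total first reaches 68 DD on day 6.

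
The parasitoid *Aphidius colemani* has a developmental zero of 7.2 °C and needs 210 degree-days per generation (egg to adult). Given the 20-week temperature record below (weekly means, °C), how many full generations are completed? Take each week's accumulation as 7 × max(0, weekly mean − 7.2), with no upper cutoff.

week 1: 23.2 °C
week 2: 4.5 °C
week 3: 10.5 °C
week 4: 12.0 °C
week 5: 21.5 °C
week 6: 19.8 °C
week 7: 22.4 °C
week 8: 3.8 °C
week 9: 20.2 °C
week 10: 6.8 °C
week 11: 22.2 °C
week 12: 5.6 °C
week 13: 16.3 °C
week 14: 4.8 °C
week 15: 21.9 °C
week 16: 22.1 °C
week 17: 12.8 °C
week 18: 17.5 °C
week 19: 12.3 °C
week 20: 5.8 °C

5 generations

Weekly DD (7 × max(0, T̄ − 7.2)): 112.0, 0.0, 23.1, 33.6, 100.1, 88.2, 106.4, 0.0, 91.0, 0.0, 105.0, 0.0, 63.7, 0.0, 102.9, 104.3, 39.2, 72.1, 35.7, 0.0.
Season total = 1077.3 DD.
Complete generations = ⌊1077.3 / 210⌋ = 5.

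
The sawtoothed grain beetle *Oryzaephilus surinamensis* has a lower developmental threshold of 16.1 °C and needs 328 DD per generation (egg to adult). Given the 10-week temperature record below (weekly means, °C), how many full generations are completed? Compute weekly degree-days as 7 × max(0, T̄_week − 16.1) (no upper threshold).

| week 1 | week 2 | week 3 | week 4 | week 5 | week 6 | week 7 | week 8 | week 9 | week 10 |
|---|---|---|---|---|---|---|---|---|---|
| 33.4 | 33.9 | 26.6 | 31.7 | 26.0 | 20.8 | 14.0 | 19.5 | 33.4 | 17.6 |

Weekly DD (7 × max(0, T̄ − 16.1)): 121.1, 124.6, 73.5, 109.2, 69.3, 32.9, 0.0, 23.8, 121.1, 10.5.
Season total = 686.0 DD.
Complete generations = ⌊686.0 / 328⌋ = 2.

2 generations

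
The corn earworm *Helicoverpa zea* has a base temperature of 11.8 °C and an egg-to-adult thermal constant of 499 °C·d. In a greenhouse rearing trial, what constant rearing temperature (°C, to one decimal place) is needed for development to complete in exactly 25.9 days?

Required daily accumulation = 499 / 25.9 = 19.266 DD/day.
T = T_base + 19.266 = 11.8 + 19.266 = 31.066 ≈ 31.1 °C.

31.1 °C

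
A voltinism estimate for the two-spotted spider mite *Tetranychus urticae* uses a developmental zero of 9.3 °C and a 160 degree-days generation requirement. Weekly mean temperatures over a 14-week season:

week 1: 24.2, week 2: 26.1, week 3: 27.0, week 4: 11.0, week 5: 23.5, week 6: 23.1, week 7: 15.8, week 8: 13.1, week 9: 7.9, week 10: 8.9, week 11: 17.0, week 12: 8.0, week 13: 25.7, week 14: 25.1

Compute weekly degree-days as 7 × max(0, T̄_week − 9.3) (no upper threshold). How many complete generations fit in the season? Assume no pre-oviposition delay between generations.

5 generations

Weekly DD (7 × max(0, T̄ − 9.3)): 104.3, 117.6, 123.9, 11.9, 99.4, 96.6, 45.5, 26.6, 0.0, 0.0, 53.9, 0.0, 114.8, 110.6.
Season total = 905.1 DD.
Complete generations = ⌊905.1 / 160⌋ = 5.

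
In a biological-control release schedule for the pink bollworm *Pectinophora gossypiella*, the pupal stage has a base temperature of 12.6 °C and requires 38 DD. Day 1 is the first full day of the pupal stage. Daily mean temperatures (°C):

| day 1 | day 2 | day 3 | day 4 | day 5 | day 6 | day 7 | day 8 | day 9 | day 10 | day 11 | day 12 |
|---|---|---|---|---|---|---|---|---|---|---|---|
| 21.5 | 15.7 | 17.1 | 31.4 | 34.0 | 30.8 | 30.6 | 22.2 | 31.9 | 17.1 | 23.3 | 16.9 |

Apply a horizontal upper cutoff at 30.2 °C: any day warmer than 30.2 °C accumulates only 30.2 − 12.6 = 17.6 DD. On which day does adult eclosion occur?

day 5

Daily DD above 12.6 °C (capped at 17.6): 8.9, 3.1, 4.5, 17.6, 17.6, 17.6, 17.6, 9.6, 17.6, 4.5, 10.7, 4.3.
Cumulative: 8.9, 12.0, 16.5, 34.1, 51.7, 69.3, 86.9, 96.5, 114.1, 118.6, 129.3, 133.6.
The total first reaches 38 DD on day 5.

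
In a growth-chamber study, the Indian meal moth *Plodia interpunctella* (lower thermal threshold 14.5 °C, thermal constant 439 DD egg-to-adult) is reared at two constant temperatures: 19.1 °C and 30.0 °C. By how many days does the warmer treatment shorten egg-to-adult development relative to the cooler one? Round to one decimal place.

At 19.1 °C: 439 / (19.1 − 14.5) = 439 / 4.6 = 95.435 d.
At 30.0 °C: 439 / (30.0 − 14.5) = 439 / 15.5 = 28.323 d.
Difference = |95.435 − 28.323| = 67.112 ≈ 67.1 days.

67.1 days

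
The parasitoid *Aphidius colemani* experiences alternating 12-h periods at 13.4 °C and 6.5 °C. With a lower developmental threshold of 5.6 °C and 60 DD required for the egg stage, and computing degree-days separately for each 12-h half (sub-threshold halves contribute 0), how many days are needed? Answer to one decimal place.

13.8 days

Day half: max(0, 13.4 − 5.6) × 0.5 = 7.8 × 0.5 = 3.90 DD.
Night half: max(0, 6.5 − 5.6) × 0.5 = 0.9 × 0.5 = 0.45 DD.
Per 24 h: 4.35 DD/day.
Duration = 60 / 4.35 = 13.793 ≈ 13.8 days.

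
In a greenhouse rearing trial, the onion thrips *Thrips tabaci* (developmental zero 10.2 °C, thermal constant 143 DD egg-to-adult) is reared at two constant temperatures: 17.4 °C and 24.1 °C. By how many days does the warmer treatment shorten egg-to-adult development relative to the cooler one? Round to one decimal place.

9.6 days

At 17.4 °C: 143 / (17.4 − 10.2) = 143 / 7.2 = 19.861 d.
At 24.1 °C: 143 / (24.1 − 10.2) = 143 / 13.9 = 10.288 d.
Difference = |19.861 − 10.288| = 9.573 ≈ 9.6 days.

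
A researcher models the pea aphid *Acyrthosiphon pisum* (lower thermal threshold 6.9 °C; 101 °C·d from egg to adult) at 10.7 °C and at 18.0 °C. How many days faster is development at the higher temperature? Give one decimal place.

17.5 days

At 10.7 °C: 101 / (10.7 − 6.9) = 101 / 3.8 = 26.579 d.
At 18.0 °C: 101 / (18.0 − 6.9) = 101 / 11.1 = 9.099 d.
Difference = |26.579 − 9.099| = 17.480 ≈ 17.5 days.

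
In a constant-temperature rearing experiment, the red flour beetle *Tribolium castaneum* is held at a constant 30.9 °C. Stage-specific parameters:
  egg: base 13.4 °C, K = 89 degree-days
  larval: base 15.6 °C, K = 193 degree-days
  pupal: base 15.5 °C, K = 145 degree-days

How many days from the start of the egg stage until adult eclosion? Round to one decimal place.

27.1 days

egg: 89 / (30.9 − 13.4) = 89 / 17.5 = 5.086 d.
larval: 193 / (30.9 − 15.6) = 193 / 15.3 = 12.614 d.
pupal: 145 / (30.9 − 15.5) = 145 / 15.4 = 9.416 d.
Sum = 27.116 ≈ 27.1 days.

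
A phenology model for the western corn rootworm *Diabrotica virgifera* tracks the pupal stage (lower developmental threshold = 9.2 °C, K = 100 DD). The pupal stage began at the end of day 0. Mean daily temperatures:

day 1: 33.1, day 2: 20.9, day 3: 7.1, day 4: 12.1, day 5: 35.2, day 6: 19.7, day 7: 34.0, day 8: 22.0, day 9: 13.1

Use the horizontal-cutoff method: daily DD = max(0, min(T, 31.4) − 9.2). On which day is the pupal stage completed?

Daily DD above 9.2 °C (capped at 22.2): 22.2, 11.7, 0.0, 2.9, 22.2, 10.5, 22.2, 12.8, 3.9.
Cumulative: 22.2, 33.9, 33.9, 36.8, 59.0, 69.5, 91.7, 104.5, 108.4.
The total first reaches 100 DD on day 8.

day 8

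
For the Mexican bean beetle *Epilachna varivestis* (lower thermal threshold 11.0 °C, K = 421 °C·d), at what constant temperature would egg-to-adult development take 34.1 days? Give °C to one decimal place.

Required daily accumulation = 421 / 34.1 = 12.346 DD/day.
T = T_base + 12.346 = 11.0 + 12.346 = 23.346 ≈ 23.3 °C.

23.3 °C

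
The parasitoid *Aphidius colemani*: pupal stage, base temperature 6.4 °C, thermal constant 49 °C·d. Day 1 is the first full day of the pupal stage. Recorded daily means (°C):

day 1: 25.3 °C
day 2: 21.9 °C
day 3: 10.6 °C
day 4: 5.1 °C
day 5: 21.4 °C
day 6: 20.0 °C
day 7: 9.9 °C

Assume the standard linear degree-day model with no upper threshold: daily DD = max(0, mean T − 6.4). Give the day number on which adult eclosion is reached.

day 5

Daily DD above 6.4 °C: 18.9, 15.5, 4.2, 0.0, 15.0, 13.6, 3.5.
Cumulative: 18.9, 34.4, 38.6, 38.6, 53.6, 67.2, 70.7.
The total first reaches 49 DD on day 5.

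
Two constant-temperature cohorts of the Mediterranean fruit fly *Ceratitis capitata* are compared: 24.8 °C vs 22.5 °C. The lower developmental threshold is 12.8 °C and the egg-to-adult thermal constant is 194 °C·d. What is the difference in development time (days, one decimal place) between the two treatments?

3.8 days

At 24.8 °C: 194 / (24.8 − 12.8) = 194 / 12.0 = 16.167 d.
At 22.5 °C: 194 / (22.5 − 12.8) = 194 / 9.7 = 20.000 d.
Difference = |16.167 − 20.000| = 3.833 ≈ 3.8 days.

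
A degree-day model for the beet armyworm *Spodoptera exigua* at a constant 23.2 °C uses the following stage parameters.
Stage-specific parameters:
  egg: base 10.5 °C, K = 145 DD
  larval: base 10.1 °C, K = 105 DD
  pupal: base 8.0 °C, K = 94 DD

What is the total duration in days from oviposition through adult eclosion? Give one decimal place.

egg: 145 / (23.2 − 10.5) = 145 / 12.7 = 11.417 d.
larval: 105 / (23.2 − 10.1) = 105 / 13.1 = 8.015 d.
pupal: 94 / (23.2 − 8.0) = 94 / 15.2 = 6.184 d.
Sum = 25.617 ≈ 25.6 days.

25.6 days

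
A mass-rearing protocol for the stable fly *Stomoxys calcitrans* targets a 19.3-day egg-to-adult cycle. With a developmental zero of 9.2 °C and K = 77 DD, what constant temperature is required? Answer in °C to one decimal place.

13.2 °C

Required daily accumulation = 77 / 19.3 = 3.990 DD/day.
T = T_base + 3.990 = 9.2 + 3.990 = 13.190 ≈ 13.2 °C.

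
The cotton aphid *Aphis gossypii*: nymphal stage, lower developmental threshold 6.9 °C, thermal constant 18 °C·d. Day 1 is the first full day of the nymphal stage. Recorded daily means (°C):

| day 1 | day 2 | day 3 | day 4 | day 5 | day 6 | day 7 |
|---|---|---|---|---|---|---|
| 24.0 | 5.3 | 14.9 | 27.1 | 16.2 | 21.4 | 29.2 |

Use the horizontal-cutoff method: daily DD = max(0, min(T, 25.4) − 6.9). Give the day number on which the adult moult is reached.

day 3

Daily DD above 6.9 °C (capped at 18.5): 17.1, 0.0, 8.0, 18.5, 9.3, 14.5, 18.5.
Cumulative: 17.1, 17.1, 25.1, 43.6, 52.9, 67.4, 85.9.
The total first reaches 18 DD on day 3.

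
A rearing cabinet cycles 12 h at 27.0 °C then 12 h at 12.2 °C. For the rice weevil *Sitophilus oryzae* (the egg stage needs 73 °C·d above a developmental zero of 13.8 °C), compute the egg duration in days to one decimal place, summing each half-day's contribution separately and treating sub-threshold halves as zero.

11.1 days

Day half: max(0, 27.0 − 13.8) × 0.5 = 13.2 × 0.5 = 6.60 DD.
Night half: max(0, 12.2 − 13.8) × 0.5 = 0.0 × 0.5 = 0.00 DD.
Per 24 h: 6.60 DD/day.
Duration = 73 / 6.60 = 11.061 ≈ 11.1 days.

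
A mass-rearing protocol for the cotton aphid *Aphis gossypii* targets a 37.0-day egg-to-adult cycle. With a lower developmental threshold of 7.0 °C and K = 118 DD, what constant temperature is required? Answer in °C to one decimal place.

Required daily accumulation = 118 / 37.0 = 3.189 DD/day.
T = T_base + 3.189 = 7.0 + 3.189 = 10.189 ≈ 10.2 °C.

10.2 °C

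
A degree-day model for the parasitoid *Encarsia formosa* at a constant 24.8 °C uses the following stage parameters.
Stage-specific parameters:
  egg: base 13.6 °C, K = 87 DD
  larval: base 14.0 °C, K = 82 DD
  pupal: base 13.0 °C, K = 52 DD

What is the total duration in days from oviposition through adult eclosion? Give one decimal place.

egg: 87 / (24.8 − 13.6) = 87 / 11.2 = 7.768 d.
larval: 82 / (24.8 − 14.0) = 82 / 10.8 = 7.593 d.
pupal: 52 / (24.8 − 13.0) = 52 / 11.8 = 4.407 d.
Sum = 19.767 ≈ 19.8 days.

19.8 days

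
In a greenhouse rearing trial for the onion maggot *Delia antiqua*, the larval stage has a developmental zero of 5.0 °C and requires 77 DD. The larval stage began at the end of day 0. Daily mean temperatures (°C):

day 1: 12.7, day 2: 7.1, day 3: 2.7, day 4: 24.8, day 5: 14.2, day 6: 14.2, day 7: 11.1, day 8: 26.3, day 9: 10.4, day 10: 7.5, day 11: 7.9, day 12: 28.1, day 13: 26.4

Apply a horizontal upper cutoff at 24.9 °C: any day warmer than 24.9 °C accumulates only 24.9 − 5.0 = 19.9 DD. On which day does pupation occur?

Daily DD above 5.0 °C (capped at 19.9): 7.7, 2.1, 0.0, 19.8, 9.2, 9.2, 6.1, 19.9, 5.4, 2.5, 2.9, 19.9, 19.9.
Cumulative: 7.7, 9.8, 9.8, 29.6, 38.8, 48.0, 54.1, 74.0, 79.4, 81.9, 84.8, 104.7, 124.6.
The total first reaches 77 DD on day 9.

day 9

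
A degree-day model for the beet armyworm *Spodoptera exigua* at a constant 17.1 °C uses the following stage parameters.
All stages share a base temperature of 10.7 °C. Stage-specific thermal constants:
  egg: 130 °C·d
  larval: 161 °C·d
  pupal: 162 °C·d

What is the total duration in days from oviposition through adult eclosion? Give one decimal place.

70.8 days

Daily accumulation at 17.1 °C = 17.1 − 10.7 = 6.4 DD/day.
Total K = 130 + 161 + 162 = 453 DD.
Total duration = 453 / 6.4 = 70.781 ≈ 70.8 days.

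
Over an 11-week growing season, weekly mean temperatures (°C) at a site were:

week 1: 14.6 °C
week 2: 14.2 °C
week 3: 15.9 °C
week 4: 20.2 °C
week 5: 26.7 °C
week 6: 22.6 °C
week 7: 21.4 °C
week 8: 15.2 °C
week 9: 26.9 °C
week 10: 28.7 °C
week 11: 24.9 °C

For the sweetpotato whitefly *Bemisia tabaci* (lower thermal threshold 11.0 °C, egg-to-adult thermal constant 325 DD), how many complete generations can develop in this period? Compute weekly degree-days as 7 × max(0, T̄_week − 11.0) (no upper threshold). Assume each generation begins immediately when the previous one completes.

Weekly DD (7 × max(0, T̄ − 11.0)): 25.2, 22.4, 34.3, 64.4, 109.9, 81.2, 72.8, 29.4, 111.3, 123.9, 97.3.
Season total = 772.1 DD.
Complete generations = ⌊772.1 / 325⌋ = 2.

2 generations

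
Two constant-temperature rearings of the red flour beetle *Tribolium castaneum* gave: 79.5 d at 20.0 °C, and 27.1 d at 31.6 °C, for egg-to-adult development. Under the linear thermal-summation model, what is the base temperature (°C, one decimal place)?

Linear rate model ⇒ the product D·(T − T_b) is constant across temperatures.
79.5·(20.0 − T_b) = 27.1·(31.6 − T_b)
T_b = (79.5·20.0 − 27.1·31.6) / (79.5 − 27.1) = 733.64 / 52.4 = 14.001 °C ≈ 14.0 °C.

14.0 °C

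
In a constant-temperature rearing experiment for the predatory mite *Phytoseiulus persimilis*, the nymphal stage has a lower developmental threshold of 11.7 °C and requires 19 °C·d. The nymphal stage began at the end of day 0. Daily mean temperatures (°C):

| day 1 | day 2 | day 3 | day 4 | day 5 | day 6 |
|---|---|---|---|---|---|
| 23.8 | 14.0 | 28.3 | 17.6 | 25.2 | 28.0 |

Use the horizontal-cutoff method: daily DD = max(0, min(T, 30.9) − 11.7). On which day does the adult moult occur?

Daily DD above 11.7 °C (capped at 19.2): 12.1, 2.3, 16.6, 5.9, 13.5, 16.3.
Cumulative: 12.1, 14.4, 31.0, 36.9, 50.4, 66.7.
The total first reaches 19 DD on day 3.

day 3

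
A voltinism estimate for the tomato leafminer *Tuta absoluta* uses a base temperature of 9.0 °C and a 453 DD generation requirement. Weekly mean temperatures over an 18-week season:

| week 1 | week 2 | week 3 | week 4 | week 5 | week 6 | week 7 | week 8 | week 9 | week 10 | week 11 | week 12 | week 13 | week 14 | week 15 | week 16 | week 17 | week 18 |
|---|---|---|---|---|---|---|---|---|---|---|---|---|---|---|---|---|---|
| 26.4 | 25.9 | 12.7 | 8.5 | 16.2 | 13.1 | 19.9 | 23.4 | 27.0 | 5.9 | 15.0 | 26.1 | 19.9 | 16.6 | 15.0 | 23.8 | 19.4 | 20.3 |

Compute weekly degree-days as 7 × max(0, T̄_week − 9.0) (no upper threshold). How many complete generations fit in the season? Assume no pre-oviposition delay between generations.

2 generations

Weekly DD (7 × max(0, T̄ − 9.0)): 121.8, 118.3, 25.9, 0.0, 50.4, 28.7, 76.3, 100.8, 126.0, 0.0, 42.0, 119.7, 76.3, 53.2, 42.0, 103.6, 72.8, 79.1.
Season total = 1236.9 DD.
Complete generations = ⌊1236.9 / 453⌋ = 2.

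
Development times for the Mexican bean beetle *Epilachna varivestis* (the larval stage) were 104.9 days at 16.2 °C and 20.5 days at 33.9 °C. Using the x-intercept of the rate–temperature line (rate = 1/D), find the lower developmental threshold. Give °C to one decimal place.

11.9 °C

Equal thermal constants: D₁(T₁ − T_b) = D₂(T₂ − T_b).
104.9·(16.2 − T_b) = 20.5·(33.9 − T_b)
T_b = (104.9·16.2 − 20.5·33.9) / (104.9 − 20.5) = 1004.43 / 84.4 = 11.901 °C ≈ 11.9 °C.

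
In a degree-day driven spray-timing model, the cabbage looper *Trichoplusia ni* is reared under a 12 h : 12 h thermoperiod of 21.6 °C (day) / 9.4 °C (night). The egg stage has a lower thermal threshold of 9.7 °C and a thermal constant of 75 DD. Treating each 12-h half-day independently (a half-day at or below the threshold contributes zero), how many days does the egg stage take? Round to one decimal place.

12.6 days

Day half: max(0, 21.6 − 9.7) × 0.5 = 11.9 × 0.5 = 5.95 DD.
Night half: max(0, 9.4 − 9.7) × 0.5 = 0.0 × 0.5 = 0.00 DD.
Per 24 h: 5.95 DD/day.
Duration = 75 / 5.95 = 12.605 ≈ 12.6 days.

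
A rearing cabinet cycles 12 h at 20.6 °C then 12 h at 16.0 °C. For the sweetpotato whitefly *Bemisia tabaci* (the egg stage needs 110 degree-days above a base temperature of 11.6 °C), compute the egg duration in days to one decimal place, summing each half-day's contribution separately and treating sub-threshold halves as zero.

16.4 days

Day half: max(0, 20.6 − 11.6) × 0.5 = 9.0 × 0.5 = 4.50 DD.
Night half: max(0, 16.0 − 11.6) × 0.5 = 4.4 × 0.5 = 2.20 DD.
Per 24 h: 6.70 DD/day.
Duration = 110 / 6.70 = 16.418 ≈ 16.4 days.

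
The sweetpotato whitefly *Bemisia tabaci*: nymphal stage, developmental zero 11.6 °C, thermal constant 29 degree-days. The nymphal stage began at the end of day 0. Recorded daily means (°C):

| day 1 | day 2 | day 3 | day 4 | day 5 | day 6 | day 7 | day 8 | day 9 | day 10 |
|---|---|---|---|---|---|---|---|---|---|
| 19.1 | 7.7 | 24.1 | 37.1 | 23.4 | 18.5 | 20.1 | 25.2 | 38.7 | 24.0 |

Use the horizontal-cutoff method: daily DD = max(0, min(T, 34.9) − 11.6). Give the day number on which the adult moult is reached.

day 4

Daily DD above 11.6 °C (capped at 23.3): 7.5, 0.0, 12.5, 23.3, 11.8, 6.9, 8.5, 13.6, 23.3, 12.4.
Cumulative: 7.5, 7.5, 20.0, 43.3, 55.1, 62.0, 70.5, 84.1, 107.4, 119.8.
The total first reaches 29 DD on day 4.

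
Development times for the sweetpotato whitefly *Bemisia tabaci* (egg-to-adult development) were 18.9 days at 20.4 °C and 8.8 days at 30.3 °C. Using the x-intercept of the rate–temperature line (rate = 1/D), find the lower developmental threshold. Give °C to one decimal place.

11.8 °C

Equal thermal constants: D₁(T₁ − T_b) = D₂(T₂ − T_b).
18.9·(20.4 − T_b) = 8.8·(30.3 − T_b)
T_b = (18.9·20.4 − 8.8·30.3) / (18.9 − 8.8) = 118.92 / 10.1 = 11.774 °C ≈ 11.8 °C.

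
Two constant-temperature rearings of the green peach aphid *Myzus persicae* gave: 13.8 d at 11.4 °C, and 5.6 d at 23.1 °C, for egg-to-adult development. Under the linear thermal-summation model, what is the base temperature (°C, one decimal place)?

Under the model K = D·(T − T_b), so D₁·(T₁ − T_b) = D₂·(T₂ − T_b).
13.8·(11.4 − T_b) = 5.6·(23.1 − T_b)
T_b = (13.8·11.4 − 5.6·23.1) / (13.8 − 5.6) = 27.96 / 8.2 = 3.410 °C ≈ 3.4 °C.

3.4 °C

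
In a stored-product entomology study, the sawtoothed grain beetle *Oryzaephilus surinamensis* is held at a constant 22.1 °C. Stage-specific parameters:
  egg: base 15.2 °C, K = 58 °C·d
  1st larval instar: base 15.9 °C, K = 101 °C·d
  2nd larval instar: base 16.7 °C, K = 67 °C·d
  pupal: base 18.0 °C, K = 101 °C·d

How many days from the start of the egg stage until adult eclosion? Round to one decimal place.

egg: 58 / (22.1 − 15.2) = 58 / 6.9 = 8.406 d.
1st larval instar: 101 / (22.1 − 15.9) = 101 / 6.2 = 16.290 d.
2nd larval instar: 67 / (22.1 − 16.7) = 67 / 5.4 = 12.407 d.
pupal: 101 / (22.1 − 18.0) = 101 / 4.1 = 24.634 d.
Sum = 61.738 ≈ 61.7 days.

61.7 days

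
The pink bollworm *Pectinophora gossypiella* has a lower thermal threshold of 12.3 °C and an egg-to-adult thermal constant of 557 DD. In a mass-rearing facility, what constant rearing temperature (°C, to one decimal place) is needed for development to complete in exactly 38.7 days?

Required daily accumulation = 557 / 38.7 = 14.393 DD/day.
T = T_base + 14.393 = 12.3 + 14.393 = 26.693 ≈ 26.7 °C.

26.7 °C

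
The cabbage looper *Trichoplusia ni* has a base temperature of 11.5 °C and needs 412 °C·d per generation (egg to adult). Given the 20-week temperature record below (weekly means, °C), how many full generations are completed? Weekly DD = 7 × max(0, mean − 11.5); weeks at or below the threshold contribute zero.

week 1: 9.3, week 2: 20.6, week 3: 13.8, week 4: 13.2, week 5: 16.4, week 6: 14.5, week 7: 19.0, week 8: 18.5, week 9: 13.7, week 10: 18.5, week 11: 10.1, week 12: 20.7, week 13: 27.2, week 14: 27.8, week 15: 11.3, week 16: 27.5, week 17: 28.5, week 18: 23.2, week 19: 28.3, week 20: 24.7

2 generations

Weekly DD (7 × max(0, T̄ − 11.5)): 0.0, 63.7, 16.1, 11.9, 34.3, 21.0, 52.5, 49.0, 15.4, 49.0, 0.0, 64.4, 109.9, 114.1, 0.0, 112.0, 119.0, 81.9, 117.6, 92.4.
Season total = 1124.2 DD.
Complete generations = ⌊1124.2 / 412⌋ = 2.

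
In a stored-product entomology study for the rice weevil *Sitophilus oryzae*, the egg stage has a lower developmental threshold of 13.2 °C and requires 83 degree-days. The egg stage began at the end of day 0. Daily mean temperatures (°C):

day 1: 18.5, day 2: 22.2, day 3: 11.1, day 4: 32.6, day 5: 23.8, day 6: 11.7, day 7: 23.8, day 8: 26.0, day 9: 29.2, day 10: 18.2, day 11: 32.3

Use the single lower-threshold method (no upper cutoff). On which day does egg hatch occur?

day 9

Daily DD above 13.2 °C: 5.3, 9.0, 0.0, 19.4, 10.6, 0.0, 10.6, 12.8, 16.0, 5.0, 19.1.
Cumulative: 5.3, 14.3, 14.3, 33.7, 44.3, 44.3, 54.9, 67.7, 83.7, 88.7, 107.8.
The total first reaches 83 DD on day 9.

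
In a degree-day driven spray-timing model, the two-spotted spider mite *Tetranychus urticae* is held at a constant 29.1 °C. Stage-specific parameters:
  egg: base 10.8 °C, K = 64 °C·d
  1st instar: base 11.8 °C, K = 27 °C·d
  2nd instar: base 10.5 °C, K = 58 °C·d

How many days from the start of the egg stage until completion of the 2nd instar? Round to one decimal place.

8.2 days

egg: 64 / (29.1 − 10.8) = 64 / 18.3 = 3.497 d.
1st instar: 27 / (29.1 − 11.8) = 27 / 17.3 = 1.561 d.
2nd instar: 58 / (29.1 − 10.5) = 58 / 18.6 = 3.118 d.
Sum = 8.176 ≈ 8.2 days.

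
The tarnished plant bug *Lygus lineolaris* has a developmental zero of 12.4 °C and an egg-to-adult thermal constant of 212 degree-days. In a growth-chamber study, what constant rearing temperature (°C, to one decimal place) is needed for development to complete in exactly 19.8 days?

Required daily accumulation = 212 / 19.8 = 10.707 DD/day.
T = T_base + 10.707 = 12.4 + 10.707 = 23.107 ≈ 23.1 °C.

23.1 °C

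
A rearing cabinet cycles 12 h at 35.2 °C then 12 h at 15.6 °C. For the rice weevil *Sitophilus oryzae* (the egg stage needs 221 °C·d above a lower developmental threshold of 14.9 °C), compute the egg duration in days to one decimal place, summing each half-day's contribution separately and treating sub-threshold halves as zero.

Day half: max(0, 35.2 − 14.9) × 0.5 = 20.3 × 0.5 = 10.15 DD.
Night half: max(0, 15.6 − 14.9) × 0.5 = 0.7 × 0.5 = 0.35 DD.
Per 24 h: 10.50 DD/day.
Duration = 221 / 10.50 = 21.048 ≈ 21.0 days.

21.0 days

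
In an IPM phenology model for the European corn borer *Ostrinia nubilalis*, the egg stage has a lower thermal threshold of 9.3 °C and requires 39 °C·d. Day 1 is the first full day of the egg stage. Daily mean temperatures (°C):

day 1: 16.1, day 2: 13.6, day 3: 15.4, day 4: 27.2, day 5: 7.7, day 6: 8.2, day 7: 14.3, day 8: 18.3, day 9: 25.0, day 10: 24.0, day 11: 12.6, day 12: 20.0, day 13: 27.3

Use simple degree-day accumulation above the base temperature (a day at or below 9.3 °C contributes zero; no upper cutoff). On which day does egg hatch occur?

day 7

Daily DD above 9.3 °C: 6.8, 4.3, 6.1, 17.9, 0.0, 0.0, 5.0, 9.0, 15.7, 14.7, 3.3, 10.7, 18.0.
Cumulative: 6.8, 11.1, 17.2, 35.1, 35.1, 35.1, 40.1, 49.1, 64.8, 79.5, 82.8, 93.5, 111.5.
The total first reaches 39 DD on day 7.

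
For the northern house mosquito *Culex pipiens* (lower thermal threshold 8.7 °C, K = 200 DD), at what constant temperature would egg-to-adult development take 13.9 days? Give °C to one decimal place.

23.1 °C

Required daily accumulation = 200 / 13.9 = 14.388 DD/day.
T = T_base + 14.388 = 8.7 + 14.388 = 23.088 ≈ 23.1 °C.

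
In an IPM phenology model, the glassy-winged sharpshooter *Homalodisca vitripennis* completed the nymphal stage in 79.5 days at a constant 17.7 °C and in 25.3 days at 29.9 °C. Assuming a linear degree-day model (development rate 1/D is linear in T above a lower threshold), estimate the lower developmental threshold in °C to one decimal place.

12.0 °C

Linear rate model ⇒ the product D·(T − T_b) is constant across temperatures.
79.5·(17.7 − T_b) = 25.3·(29.9 − T_b)
T_b = (79.5·17.7 − 25.3·29.9) / (79.5 − 25.3) = 650.68 / 54.2 = 12.005 °C ≈ 12.0 °C.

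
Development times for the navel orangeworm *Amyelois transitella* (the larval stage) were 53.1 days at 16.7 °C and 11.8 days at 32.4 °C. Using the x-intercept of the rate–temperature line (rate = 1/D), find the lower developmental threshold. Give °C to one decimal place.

Under the model K = D·(T − T_b), so D₁·(T₁ − T_b) = D₂·(T₂ − T_b).
53.1·(16.7 − T_b) = 11.8·(32.4 − T_b)
T_b = (53.1·16.7 − 11.8·32.4) / (53.1 − 11.8) = 504.45 / 41.3 = 12.214 °C ≈ 12.2 °C.

12.2 °C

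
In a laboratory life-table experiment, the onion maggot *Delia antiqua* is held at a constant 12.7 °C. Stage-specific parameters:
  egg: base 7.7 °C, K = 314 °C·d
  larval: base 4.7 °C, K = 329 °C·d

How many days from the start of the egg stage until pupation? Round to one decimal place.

103.9 days

egg: 314 / (12.7 − 7.7) = 314 / 5.0 = 62.800 d.
larval: 329 / (12.7 − 4.7) = 329 / 8.0 = 41.125 d.
Sum = 103.925 ≈ 103.9 days.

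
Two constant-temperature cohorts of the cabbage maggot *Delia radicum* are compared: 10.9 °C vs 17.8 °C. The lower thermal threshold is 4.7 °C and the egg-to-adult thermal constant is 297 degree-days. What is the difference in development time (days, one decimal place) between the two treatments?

25.2 days

At 10.9 °C: 297 / (10.9 − 4.7) = 297 / 6.2 = 47.903 d.
At 17.8 °C: 297 / (17.8 − 4.7) = 297 / 13.1 = 22.672 d.
Difference = |47.903 − 22.672| = 25.231 ≈ 25.2 days.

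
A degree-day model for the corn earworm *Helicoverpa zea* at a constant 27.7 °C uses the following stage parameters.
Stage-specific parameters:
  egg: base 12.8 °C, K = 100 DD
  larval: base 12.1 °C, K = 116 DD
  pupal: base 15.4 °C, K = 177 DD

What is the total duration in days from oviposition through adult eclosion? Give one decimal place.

egg: 100 / (27.7 − 12.8) = 100 / 14.9 = 6.711 d.
larval: 116 / (27.7 − 12.1) = 116 / 15.6 = 7.436 d.
pupal: 177 / (27.7 − 15.4) = 177 / 12.3 = 14.390 d.
Sum = 28.538 ≈ 28.5 days.

28.5 days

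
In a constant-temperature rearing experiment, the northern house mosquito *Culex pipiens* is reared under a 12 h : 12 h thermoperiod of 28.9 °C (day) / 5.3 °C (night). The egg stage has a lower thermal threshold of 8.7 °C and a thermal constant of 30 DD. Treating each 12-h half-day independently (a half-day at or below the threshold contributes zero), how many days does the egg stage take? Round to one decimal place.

3.0 days

Day half: max(0, 28.9 − 8.7) × 0.5 = 20.2 × 0.5 = 10.10 DD.
Night half: max(0, 5.3 − 8.7) × 0.5 = 0.0 × 0.5 = 0.00 DD.
Per 24 h: 10.10 DD/day.
Duration = 30 / 10.10 = 2.970 ≈ 3.0 days.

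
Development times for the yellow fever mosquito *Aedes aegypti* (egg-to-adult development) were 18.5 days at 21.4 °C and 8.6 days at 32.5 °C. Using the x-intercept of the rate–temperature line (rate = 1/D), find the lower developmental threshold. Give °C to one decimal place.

11.8 °C

Equal thermal constants: D₁(T₁ − T_b) = D₂(T₂ − T_b).
18.5·(21.4 − T_b) = 8.6·(32.5 − T_b)
T_b = (18.5·21.4 − 8.6·32.5) / (18.5 − 8.6) = 116.40 / 9.9 = 11.758 °C ≈ 11.8 °C.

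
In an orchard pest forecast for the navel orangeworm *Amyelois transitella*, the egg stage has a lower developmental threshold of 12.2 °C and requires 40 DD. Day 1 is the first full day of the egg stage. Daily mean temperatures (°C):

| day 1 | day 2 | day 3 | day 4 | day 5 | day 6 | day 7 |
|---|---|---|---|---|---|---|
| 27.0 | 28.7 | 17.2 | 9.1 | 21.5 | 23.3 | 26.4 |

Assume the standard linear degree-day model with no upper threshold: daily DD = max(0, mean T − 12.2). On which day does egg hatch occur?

Daily DD above 12.2 °C: 14.8, 16.5, 5.0, 0.0, 9.3, 11.1, 14.2.
Cumulative: 14.8, 31.3, 36.3, 36.3, 45.6, 56.7, 70.9.
The total first reaches 40 DD on day 5.

day 5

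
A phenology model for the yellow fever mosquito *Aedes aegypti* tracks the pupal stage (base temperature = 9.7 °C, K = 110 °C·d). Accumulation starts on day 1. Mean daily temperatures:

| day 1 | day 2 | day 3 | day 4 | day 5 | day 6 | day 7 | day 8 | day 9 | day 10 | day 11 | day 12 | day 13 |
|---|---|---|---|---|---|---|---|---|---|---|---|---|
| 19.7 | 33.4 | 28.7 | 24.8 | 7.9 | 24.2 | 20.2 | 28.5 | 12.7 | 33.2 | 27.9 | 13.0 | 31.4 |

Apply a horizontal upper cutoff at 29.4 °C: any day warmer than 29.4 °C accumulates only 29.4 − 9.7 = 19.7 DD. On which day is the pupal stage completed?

day 9

Daily DD above 9.7 °C (capped at 19.7): 10.0, 19.7, 19.0, 15.1, 0.0, 14.5, 10.5, 18.8, 3.0, 19.7, 18.2, 3.3, 19.7.
Cumulative: 10.0, 29.7, 48.7, 63.8, 63.8, 78.3, 88.8, 107.6, 110.6, 130.3, 148.5, 151.8, 171.5.
The total first reaches 110 DD on day 9.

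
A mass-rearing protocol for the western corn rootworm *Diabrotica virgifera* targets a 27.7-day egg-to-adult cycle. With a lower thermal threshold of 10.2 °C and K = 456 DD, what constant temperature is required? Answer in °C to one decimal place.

Required daily accumulation = 456 / 27.7 = 16.462 DD/day.
T = T_base + 16.462 = 10.2 + 16.462 = 26.662 ≈ 26.7 °C.

26.7 °C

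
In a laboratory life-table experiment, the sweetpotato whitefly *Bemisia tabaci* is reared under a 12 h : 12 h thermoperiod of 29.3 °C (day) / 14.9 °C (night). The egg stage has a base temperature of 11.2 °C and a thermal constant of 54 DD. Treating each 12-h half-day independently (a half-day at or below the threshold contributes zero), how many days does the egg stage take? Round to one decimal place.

5.0 days

Day half: max(0, 29.3 − 11.2) × 0.5 = 18.1 × 0.5 = 9.05 DD.
Night half: max(0, 14.9 − 11.2) × 0.5 = 3.7 × 0.5 = 1.85 DD.
Per 24 h: 10.90 DD/day.
Duration = 54 / 10.90 = 4.954 ≈ 5.0 days.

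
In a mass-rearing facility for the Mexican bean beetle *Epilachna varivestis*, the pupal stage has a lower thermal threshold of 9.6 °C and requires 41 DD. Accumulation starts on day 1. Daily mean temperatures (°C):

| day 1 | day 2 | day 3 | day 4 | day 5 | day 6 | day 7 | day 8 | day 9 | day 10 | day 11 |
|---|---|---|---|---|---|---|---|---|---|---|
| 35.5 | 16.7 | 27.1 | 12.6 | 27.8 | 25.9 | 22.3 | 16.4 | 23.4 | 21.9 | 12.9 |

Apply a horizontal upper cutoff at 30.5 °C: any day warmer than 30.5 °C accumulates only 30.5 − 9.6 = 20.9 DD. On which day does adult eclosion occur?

day 3

Daily DD above 9.6 °C (capped at 20.9): 20.9, 7.1, 17.5, 3.0, 18.2, 16.3, 12.7, 6.8, 13.8, 12.3, 3.3.
Cumulative: 20.9, 28.0, 45.5, 48.5, 66.7, 83.0, 95.7, 102.5, 116.3, 128.6, 131.9.
The total first reaches 41 DD on day 3.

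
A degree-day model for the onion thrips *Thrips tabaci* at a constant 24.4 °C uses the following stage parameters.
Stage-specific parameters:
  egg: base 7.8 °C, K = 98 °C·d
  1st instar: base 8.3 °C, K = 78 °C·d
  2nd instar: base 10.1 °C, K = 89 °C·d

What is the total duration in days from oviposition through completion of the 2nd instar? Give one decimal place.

egg: 98 / (24.4 − 7.8) = 98 / 16.6 = 5.904 d.
1st instar: 78 / (24.4 − 8.3) = 78 / 16.1 = 4.845 d.
2nd instar: 89 / (24.4 − 10.1) = 89 / 14.3 = 6.224 d.
Sum = 16.972 ≈ 17.0 days.

17.0 days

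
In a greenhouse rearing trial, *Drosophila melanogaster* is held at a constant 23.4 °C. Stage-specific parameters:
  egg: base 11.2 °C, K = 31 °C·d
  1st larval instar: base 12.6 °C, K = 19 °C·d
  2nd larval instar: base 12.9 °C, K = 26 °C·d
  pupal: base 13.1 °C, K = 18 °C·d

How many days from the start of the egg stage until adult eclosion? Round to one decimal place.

8.5 days

egg: 31 / (23.4 − 11.2) = 31 / 12.2 = 2.541 d.
1st larval instar: 19 / (23.4 − 12.6) = 19 / 10.8 = 1.759 d.
2nd larval instar: 26 / (23.4 − 12.9) = 26 / 10.5 = 2.476 d.
pupal: 18 / (23.4 − 13.1) = 18 / 10.3 = 1.748 d.
Sum = 8.524 ≈ 8.5 days.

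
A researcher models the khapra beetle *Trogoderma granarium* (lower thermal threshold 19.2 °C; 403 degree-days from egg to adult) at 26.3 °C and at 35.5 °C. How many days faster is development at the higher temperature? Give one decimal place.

At 26.3 °C: 403 / (26.3 − 19.2) = 403 / 7.1 = 56.761 d.
At 35.5 °C: 403 / (35.5 − 19.2) = 403 / 16.3 = 24.724 d.
Difference = |56.761 − 24.724| = 32.037 ≈ 32.0 days.

32.0 days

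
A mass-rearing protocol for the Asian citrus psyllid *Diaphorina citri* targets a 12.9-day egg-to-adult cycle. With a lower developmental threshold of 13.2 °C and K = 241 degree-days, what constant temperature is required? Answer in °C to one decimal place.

Required daily accumulation = 241 / 12.9 = 18.682 DD/day.
T = T_base + 18.682 = 13.2 + 18.682 = 31.882 ≈ 31.9 °C.

31.9 °C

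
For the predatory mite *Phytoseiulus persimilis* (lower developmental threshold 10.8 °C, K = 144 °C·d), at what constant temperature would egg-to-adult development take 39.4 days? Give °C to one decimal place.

Required daily accumulation = 144 / 39.4 = 3.655 DD/day.
T = T_base + 3.655 = 10.8 + 3.655 = 14.455 ≈ 14.5 °C.

14.5 °C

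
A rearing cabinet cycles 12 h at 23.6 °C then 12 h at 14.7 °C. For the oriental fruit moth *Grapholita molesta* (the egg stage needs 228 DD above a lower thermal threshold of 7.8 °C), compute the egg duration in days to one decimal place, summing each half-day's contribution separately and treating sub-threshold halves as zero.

20.1 days

Day half: max(0, 23.6 − 7.8) × 0.5 = 15.8 × 0.5 = 7.90 DD.
Night half: max(0, 14.7 − 7.8) × 0.5 = 6.9 × 0.5 = 3.45 DD.
Per 24 h: 11.35 DD/day.
Duration = 228 / 11.35 = 20.088 ≈ 20.1 days.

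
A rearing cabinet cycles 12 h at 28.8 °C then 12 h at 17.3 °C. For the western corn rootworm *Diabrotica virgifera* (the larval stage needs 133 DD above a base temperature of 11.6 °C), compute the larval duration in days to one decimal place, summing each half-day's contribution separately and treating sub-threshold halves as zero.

Day half: max(0, 28.8 − 11.6) × 0.5 = 17.2 × 0.5 = 8.60 DD.
Night half: max(0, 17.3 − 11.6) × 0.5 = 5.7 × 0.5 = 2.85 DD.
Per 24 h: 11.45 DD/day.
Duration = 133 / 11.45 = 11.616 ≈ 11.6 days.

11.6 days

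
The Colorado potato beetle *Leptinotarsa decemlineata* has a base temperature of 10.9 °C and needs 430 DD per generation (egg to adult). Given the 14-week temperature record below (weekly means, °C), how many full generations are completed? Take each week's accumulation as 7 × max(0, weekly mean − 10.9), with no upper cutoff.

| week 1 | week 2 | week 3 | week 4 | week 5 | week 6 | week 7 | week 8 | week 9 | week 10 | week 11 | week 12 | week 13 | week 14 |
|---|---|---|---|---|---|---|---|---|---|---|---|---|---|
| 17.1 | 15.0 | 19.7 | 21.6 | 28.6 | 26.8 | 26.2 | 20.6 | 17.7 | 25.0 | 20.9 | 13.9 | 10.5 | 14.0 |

Weekly DD (7 × max(0, T̄ − 10.9)): 43.4, 28.7, 61.6, 74.9, 123.9, 111.3, 107.1, 67.9, 47.6, 98.7, 70.0, 21.0, 0.0, 21.7.
Season total = 877.8 DD.
Complete generations = ⌊877.8 / 430⌋ = 2.

2 generations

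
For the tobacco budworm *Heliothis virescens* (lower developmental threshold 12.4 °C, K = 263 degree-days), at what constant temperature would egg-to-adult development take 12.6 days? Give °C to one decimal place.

Required daily accumulation = 263 / 12.6 = 20.873 DD/day.
T = T_base + 20.873 = 12.4 + 20.873 = 33.273 ≈ 33.3 °C.

33.3 °C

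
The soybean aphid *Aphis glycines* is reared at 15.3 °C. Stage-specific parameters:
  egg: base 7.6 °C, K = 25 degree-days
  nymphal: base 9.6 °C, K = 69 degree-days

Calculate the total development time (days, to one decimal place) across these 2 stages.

15.4 days

egg: 25 / (15.3 − 7.6) = 25 / 7.7 = 3.247 d.
nymphal: 69 / (15.3 − 9.6) = 69 / 5.7 = 12.105 d.
Sum = 15.352 ≈ 15.4 days.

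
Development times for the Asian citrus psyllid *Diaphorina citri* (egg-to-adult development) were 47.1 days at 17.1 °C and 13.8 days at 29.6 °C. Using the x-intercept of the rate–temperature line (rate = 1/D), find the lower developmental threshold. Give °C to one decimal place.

Under the model K = D·(T − T_b), so D₁·(T₁ − T_b) = D₂·(T₂ − T_b).
47.1·(17.1 − T_b) = 13.8·(29.6 − T_b)
T_b = (47.1·17.1 − 13.8·29.6) / (47.1 − 13.8) = 396.93 / 33.3 = 11.920 °C ≈ 11.9 °C.

11.9 °C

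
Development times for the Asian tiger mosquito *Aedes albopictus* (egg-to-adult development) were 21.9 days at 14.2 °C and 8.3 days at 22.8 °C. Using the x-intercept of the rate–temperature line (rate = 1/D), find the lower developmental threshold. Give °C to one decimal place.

9.0 °C

Under the model K = D·(T − T_b), so D₁·(T₁ − T_b) = D₂·(T₂ − T_b).
21.9·(14.2 − T_b) = 8.3·(22.8 − T_b)
T_b = (21.9·14.2 − 8.3·22.8) / (21.9 − 8.3) = 121.74 / 13.6 = 8.951 °C ≈ 9.0 °C.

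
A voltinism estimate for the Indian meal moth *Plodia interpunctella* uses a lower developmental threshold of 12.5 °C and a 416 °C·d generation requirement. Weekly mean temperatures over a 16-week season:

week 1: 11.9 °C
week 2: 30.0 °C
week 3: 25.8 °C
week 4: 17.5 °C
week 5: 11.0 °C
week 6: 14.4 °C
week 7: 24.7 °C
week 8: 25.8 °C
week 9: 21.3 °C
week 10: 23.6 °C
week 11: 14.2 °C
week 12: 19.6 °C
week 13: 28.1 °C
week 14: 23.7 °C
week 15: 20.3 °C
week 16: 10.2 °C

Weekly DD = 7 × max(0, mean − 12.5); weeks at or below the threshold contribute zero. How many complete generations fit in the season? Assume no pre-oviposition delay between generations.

Weekly DD (7 × max(0, T̄ − 12.5)): 0.0, 122.5, 93.1, 35.0, 0.0, 13.3, 85.4, 93.1, 61.6, 77.7, 11.9, 49.7, 109.2, 78.4, 54.6, 0.0.
Season total = 885.5 DD.
Complete generations = ⌊885.5 / 416⌋ = 2.

2 generations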